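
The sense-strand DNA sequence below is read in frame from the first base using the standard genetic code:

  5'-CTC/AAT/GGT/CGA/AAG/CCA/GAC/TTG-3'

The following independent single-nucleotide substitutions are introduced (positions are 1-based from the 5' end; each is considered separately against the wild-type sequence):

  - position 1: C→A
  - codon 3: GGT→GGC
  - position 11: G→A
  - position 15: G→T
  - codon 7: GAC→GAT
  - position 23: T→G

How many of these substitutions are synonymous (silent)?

Codon 1: CTC (Leu) → ATC (Ile) — missense.
Codon 3: GGT (Gly) → GGC (Gly) — synonymous.
Codon 4: CGA (Arg) → CAA (Gln) — missense.
Codon 5: AAG (Lys) → AAT (Asn) — missense.
Codon 7: GAC (Asp) → GAT (Asp) — synonymous.
Codon 8: TTG (Leu) → TGG (Trp) — missense.
Synonymous: 2 of 6.

2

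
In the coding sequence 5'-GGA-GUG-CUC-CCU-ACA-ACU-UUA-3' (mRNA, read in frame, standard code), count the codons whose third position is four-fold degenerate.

6

Codon 1 GGA (Gly): third position 4-fold.
Codon 2 GUG (Val): third position 4-fold.
Codon 3 CUC (Leu): third position 4-fold.
Codon 4 CCU (Pro): third position 4-fold.
Codon 5 ACA (Thr): third position 4-fold.
Codon 6 ACU (Thr): third position 4-fold.
Codon 7 UUA (Leu): third position 2-fold.
Four-fold degenerate third positions: 6.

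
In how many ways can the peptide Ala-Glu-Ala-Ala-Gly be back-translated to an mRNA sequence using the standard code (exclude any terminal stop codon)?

512

Ala: 4 codons.
Glu: 2 codons.
Ala: 4 codons.
Ala: 4 codons.
Gly: 4 codons.
4 × 2 × 4 × 4 × 4 = 512.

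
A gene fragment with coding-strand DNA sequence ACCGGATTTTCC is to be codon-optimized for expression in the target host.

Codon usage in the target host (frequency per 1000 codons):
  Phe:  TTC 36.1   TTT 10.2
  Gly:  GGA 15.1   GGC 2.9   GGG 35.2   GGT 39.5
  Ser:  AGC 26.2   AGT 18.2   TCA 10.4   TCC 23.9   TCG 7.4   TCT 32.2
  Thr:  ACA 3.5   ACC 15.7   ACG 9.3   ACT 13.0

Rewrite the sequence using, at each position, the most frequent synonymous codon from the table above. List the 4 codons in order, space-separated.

ACC GGT TTC TCT

Codon 1 (Thr): best is ACC at 15.7.
Codon 2 (Gly): best is GGT at 39.5.
Codon 3 (Phe): best is TTC at 36.1.
Codon 4 (Ser): best is TCT at 32.2.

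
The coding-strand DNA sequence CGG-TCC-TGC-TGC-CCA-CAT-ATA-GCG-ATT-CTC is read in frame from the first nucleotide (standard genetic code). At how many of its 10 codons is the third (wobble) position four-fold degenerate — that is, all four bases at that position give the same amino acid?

Codon 1 CGG (Arg): third position 4-fold.
Codon 2 TCC (Ser): third position 4-fold.
Codon 3 TGC (Cys): third position 2-fold.
Codon 4 TGC (Cys): third position 2-fold.
Codon 5 CCA (Pro): third position 4-fold.
Codon 6 CAT (His): third position 2-fold.
Codon 7 ATA (Ile): third position 3-fold.
Codon 8 GCG (Ala): third position 4-fold.
Codon 9 ATT (Ile): third position 3-fold.
Codon 10 CTC (Leu): third position 4-fold.
Four-fold degenerate third positions: 5.

5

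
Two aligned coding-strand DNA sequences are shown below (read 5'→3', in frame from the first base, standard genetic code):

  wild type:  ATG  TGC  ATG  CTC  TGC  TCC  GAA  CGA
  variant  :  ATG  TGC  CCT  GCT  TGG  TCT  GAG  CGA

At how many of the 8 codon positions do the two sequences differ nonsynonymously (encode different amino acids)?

3

Codon 1: ATG Met / ATG Met — identical.
Codon 2: TGC Cys / TGC Cys — identical.
Codon 3: ATG Met / CCT Pro — nonsynonymous.
Codon 4: CTC Leu / GCT Ala — nonsynonymous.
Codon 5: TGC Cys / TGG Trp — nonsynonymous.
Codon 6: TCC Ser / TCT Ser — synonymous.
Codon 7: GAA Glu / GAG Glu — synonymous.
Codon 8: CGA Arg / CGA Arg — identical.
Nonsynonymous differences: 3.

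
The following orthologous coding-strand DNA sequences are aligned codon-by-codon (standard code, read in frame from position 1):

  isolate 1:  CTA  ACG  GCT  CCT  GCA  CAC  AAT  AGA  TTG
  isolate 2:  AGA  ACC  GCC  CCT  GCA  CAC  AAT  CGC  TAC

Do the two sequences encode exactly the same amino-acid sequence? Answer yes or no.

Codon 1: CTA Leu / AGA Arg — nonsynonymous.
Codon 2: ACG Thr / ACC Thr — synonymous.
Codon 3: GCT Ala / GCC Ala — synonymous.
Codon 4: CCT Pro / CCT Pro — identical.
Codon 5: GCA Ala / GCA Ala — identical.
Codon 6: CAC His / CAC His — identical.
Codon 7: AAT Asn / AAT Asn — identical.
Codon 8: AGA Arg / CGC Arg — synonymous.
Codon 9: TTG Leu / TAC Tyr — nonsynonymous.
Nonsynonymous differences: 2 → different protein.

no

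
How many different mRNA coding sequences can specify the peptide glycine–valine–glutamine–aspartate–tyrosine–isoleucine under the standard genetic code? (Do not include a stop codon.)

384

Gly: 4 codons.
Val: 4 codons.
Gln: 2 codons.
Asp: 2 codons.
Tyr: 2 codons.
Ile: 3 codons.
4 × 4 × 2 × 2 × 2 × 3 = 384.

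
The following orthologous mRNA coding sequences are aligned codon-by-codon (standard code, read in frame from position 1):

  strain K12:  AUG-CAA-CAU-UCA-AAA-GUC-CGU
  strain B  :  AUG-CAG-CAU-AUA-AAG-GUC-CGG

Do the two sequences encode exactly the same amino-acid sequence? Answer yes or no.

no

Codon 1: AUG Met / AUG Met — identical.
Codon 2: CAA Gln / CAG Gln — synonymous.
Codon 3: CAU His / CAU His — identical.
Codon 4: UCA Ser / AUA Ile — nonsynonymous.
Codon 5: AAA Lys / AAG Lys — synonymous.
Codon 6: GUC Val / GUC Val — identical.
Codon 7: CGU Arg / CGG Arg — synonymous.
Nonsynonymous differences: 1 → different protein.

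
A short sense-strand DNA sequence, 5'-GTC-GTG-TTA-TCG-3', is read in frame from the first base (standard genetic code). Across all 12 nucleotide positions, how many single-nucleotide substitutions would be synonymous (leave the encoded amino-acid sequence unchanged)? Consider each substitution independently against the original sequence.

Codon 1 (GTC, Val): 3 synonymous substitutions.
Codon 2 (GTG, Val): 3 synonymous substitutions.
Codon 3 (TTA, Leu): 2 synonymous substitutions.
Codon 4 (TCG, Ser): 3 synonymous substitutions.
Total: 3 + 3 + 2 + 3 = 11.

11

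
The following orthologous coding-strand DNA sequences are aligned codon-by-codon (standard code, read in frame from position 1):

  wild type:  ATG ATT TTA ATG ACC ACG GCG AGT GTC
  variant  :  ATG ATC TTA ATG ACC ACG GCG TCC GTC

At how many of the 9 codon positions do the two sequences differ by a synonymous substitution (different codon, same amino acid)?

2

Codon 1: ATG Met / ATG Met — identical.
Codon 2: ATT Ile / ATC Ile — synonymous.
Codon 3: TTA Leu / TTA Leu — identical.
Codon 4: ATG Met / ATG Met — identical.
Codon 5: ACC Thr / ACC Thr — identical.
Codon 6: ACG Thr / ACG Thr — identical.
Codon 7: GCG Ala / GCG Ala — identical.
Codon 8: AGT Ser / TCC Ser — synonymous.
Codon 9: GTC Val / GTC Val — identical.
Synonymous differences: 2.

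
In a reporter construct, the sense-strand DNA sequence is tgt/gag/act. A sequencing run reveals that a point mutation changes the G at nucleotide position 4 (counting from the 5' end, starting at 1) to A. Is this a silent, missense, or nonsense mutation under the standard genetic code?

missense

Position 4 falls in codon 2: GAG → Glu.
After the substitution the codon is AAG → Lys.
Glu ≠ Lys, so this is a missense mutation.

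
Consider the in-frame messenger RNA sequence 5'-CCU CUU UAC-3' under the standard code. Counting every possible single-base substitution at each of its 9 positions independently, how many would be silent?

Codon 1 (CCU, Pro): 3 synonymous substitutions.
Codon 2 (CUU, Leu): 3 synonymous substitutions.
Codon 3 (UAC, Tyr): 1 synonymous substitution.
Total: 3 + 3 + 1 = 7.

7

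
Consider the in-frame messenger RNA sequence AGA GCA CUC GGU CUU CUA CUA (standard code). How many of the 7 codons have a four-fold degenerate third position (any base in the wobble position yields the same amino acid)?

Codon 1 AGA (Arg): third position 2-fold.
Codon 2 GCA (Ala): third position 4-fold.
Codon 3 CUC (Leu): third position 4-fold.
Codon 4 GGU (Gly): third position 4-fold.
Codon 5 CUU (Leu): third position 4-fold.
Codon 6 CUA (Leu): third position 4-fold.
Codon 7 CUA (Leu): third position 4-fold.
Four-fold degenerate third positions: 6.

6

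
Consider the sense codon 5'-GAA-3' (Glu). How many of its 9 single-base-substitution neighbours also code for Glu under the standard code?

Position 1: none → 0 synonymous.
Position 2: none → 0 synonymous.
Position 3: GAG → 1 synonymous.
Total: 0 + 0 + 1 = 1.

1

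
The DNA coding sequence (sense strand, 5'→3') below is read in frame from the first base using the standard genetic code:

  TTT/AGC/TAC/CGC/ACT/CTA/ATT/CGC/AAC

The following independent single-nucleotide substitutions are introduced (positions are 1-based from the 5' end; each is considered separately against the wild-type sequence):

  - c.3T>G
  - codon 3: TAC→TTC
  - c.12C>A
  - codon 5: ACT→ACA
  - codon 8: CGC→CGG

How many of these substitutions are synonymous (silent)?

3

Codon 1: TTT (Phe) → TTG (Leu) — missense.
Codon 3: TAC (Tyr) → TTC (Phe) — missense.
Codon 4: CGC (Arg) → CGA (Arg) — synonymous.
Codon 5: ACT (Thr) → ACA (Thr) — synonymous.
Codon 8: CGC (Arg) → CGG (Arg) — synonymous.
Synonymous: 3 of 5.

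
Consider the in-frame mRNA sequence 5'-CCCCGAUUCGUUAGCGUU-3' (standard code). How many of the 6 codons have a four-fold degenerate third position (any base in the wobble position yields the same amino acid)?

Codon 1 CCC (Pro): third position 4-fold.
Codon 2 CGA (Arg): third position 4-fold.
Codon 3 UUC (Phe): third position 2-fold.
Codon 4 GUU (Val): third position 4-fold.
Codon 5 AGC (Ser): third position 2-fold.
Codon 6 GUU (Val): third position 4-fold.
Four-fold degenerate third positions: 4.

4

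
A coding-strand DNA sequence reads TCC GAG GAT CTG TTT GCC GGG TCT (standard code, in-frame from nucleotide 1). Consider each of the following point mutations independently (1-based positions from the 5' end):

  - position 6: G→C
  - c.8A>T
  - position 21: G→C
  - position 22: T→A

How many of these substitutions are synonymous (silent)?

1

Codon 2: GAG (Glu) → GAC (Asp) — missense.
Codon 3: GAT (Asp) → GTT (Val) — missense.
Codon 7: GGG (Gly) → GGC (Gly) — synonymous.
Codon 8: TCT (Ser) → ACT (Thr) — missense.
Synonymous: 1 of 4.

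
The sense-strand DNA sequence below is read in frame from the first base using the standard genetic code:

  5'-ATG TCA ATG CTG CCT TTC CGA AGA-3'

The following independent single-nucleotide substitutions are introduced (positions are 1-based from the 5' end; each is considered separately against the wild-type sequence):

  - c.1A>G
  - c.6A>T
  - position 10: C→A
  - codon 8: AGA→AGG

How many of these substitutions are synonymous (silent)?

Codon 1: ATG (Met) → GTG (Val) — missense.
Codon 2: TCA (Ser) → TCT (Ser) — synonymous.
Codon 4: CTG (Leu) → ATG (Met) — missense.
Codon 8: AGA (Arg) → AGG (Arg) — synonymous.
Synonymous: 2 of 4.

2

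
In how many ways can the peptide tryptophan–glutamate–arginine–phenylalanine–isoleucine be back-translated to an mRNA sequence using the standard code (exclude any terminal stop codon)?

Trp: 1 codon.
Glu: 2 codons.
Arg: 6 codons.
Phe: 2 codons.
Ile: 3 codons.
1 × 2 × 6 × 2 × 3 = 72.

72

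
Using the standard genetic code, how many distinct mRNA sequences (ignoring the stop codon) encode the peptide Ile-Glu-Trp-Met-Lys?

12

Ile: 3 codons.
Glu: 2 codons.
Trp: 1 codon.
Met: 1 codon.
Lys: 2 codons.
3 × 2 × 1 × 1 × 2 = 12.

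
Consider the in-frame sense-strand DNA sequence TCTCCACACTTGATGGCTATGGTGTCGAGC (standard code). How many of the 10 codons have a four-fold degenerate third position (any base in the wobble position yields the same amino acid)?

5

Codon 1 TCT (Ser): third position 4-fold.
Codon 2 CCA (Pro): third position 4-fold.
Codon 3 CAC (His): third position 2-fold.
Codon 4 TTG (Leu): third position 2-fold.
Codon 5 ATG (Met): third position 1-fold.
Codon 6 GCT (Ala): third position 4-fold.
Codon 7 ATG (Met): third position 1-fold.
Codon 8 GTG (Val): third position 4-fold.
Codon 9 TCG (Ser): third position 4-fold.
Codon 10 AGC (Ser): third position 2-fold.
Four-fold degenerate third positions: 5.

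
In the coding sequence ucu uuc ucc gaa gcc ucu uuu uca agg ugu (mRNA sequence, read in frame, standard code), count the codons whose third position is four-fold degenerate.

Codon 1 UCU (Ser): third position 4-fold.
Codon 2 UUC (Phe): third position 2-fold.
Codon 3 UCC (Ser): third position 4-fold.
Codon 4 GAA (Glu): third position 2-fold.
Codon 5 GCC (Ala): third position 4-fold.
Codon 6 UCU (Ser): third position 4-fold.
Codon 7 UUU (Phe): third position 2-fold.
Codon 8 UCA (Ser): third position 4-fold.
Codon 9 AGG (Arg): third position 2-fold.
Codon 10 UGU (Cys): third position 2-fold.
Four-fold degenerate third positions: 5.

5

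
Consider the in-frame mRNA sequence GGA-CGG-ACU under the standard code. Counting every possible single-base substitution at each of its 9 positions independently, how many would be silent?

10

Codon 1 (GGA, Gly): 3 synonymous substitutions.
Codon 2 (CGG, Arg): 4 synonymous substitutions.
Codon 3 (ACU, Thr): 3 synonymous substitutions.
Total: 3 + 4 + 3 = 10.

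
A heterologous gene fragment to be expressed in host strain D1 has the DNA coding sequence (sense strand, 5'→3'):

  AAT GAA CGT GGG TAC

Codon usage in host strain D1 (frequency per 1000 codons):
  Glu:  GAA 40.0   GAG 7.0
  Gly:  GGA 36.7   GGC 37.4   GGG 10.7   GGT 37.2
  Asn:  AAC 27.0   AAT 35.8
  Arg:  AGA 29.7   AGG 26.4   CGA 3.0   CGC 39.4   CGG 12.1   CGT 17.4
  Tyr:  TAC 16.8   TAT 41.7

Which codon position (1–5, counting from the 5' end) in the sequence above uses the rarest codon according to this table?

4

Codon 1 AAT (Asn): 35.8 per 1000.
Codon 2 GAA (Glu): 40.0 per 1000.
Codon 3 CGT (Arg): 17.4 per 1000.
Codon 4 GGG (Gly): 10.7 per 1000.
Codon 5 TAC (Tyr): 16.8 per 1000.
Lowest frequency is 10.7 at codon 4.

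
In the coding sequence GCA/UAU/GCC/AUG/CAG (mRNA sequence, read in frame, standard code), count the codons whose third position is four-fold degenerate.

Codon 1 GCA (Ala): third position 4-fold.
Codon 2 UAU (Tyr): third position 2-fold.
Codon 3 GCC (Ala): third position 4-fold.
Codon 4 AUG (Met): third position 1-fold.
Codon 5 CAG (Gln): third position 2-fold.
Four-fold degenerate third positions: 2.

2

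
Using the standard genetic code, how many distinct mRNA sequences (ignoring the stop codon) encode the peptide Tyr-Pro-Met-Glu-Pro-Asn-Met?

128

Tyr: 2 codons.
Pro: 4 codons.
Met: 1 codon.
Glu: 2 codons.
Pro: 4 codons.
Asn: 2 codons.
Met: 1 codon.
2 × 4 × 1 × 2 × 4 × 2 × 1 = 128.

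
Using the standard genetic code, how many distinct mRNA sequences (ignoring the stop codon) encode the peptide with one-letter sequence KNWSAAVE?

3072

Lys: 2 codons.
Asn: 2 codons.
Trp: 1 codon.
Ser: 6 codons.
Ala: 4 codons.
Ala: 4 codons.
Val: 4 codons.
Glu: 2 codons.
2 × 2 × 1 × 6 × 4 × 4 × 4 × 2 = 3072.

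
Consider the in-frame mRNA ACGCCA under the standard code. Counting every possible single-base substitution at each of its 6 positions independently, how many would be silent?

Codon 1 (ACG, Thr): 3 synonymous substitutions.
Codon 2 (CCA, Pro): 3 synonymous substitutions.
Total: 3 + 3 = 6.

6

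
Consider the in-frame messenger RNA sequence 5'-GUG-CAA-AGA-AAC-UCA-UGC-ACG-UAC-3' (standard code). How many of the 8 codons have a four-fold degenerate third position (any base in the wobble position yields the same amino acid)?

3

Codon 1 GUG (Val): third position 4-fold.
Codon 2 CAA (Gln): third position 2-fold.
Codon 3 AGA (Arg): third position 2-fold.
Codon 4 AAC (Asn): third position 2-fold.
Codon 5 UCA (Ser): third position 4-fold.
Codon 6 UGC (Cys): third position 2-fold.
Codon 7 ACG (Thr): third position 4-fold.
Codon 8 UAC (Tyr): third position 2-fold.
Four-fold degenerate third positions: 3.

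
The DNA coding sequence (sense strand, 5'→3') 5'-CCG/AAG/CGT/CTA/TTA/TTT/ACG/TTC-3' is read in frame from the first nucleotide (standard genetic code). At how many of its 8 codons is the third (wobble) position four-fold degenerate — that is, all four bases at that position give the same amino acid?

4

Codon 1 CCG (Pro): third position 4-fold.
Codon 2 AAG (Lys): third position 2-fold.
Codon 3 CGT (Arg): third position 4-fold.
Codon 4 CTA (Leu): third position 4-fold.
Codon 5 TTA (Leu): third position 2-fold.
Codon 6 TTT (Phe): third position 2-fold.
Codon 7 ACG (Thr): third position 4-fold.
Codon 8 TTC (Phe): third position 2-fold.
Four-fold degenerate third positions: 4.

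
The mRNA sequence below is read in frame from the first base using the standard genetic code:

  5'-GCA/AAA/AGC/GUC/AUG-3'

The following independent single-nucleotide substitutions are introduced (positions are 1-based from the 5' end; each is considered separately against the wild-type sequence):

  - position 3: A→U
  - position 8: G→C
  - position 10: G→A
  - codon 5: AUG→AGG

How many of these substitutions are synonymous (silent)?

Codon 1: GCA (Ala) → GCU (Ala) — synonymous.
Codon 3: AGC (Ser) → ACC (Thr) — missense.
Codon 4: GUC (Val) → AUC (Ile) — missense.
Codon 5: AUG (Met) → AGG (Arg) — missense.
Synonymous: 1 of 4.

1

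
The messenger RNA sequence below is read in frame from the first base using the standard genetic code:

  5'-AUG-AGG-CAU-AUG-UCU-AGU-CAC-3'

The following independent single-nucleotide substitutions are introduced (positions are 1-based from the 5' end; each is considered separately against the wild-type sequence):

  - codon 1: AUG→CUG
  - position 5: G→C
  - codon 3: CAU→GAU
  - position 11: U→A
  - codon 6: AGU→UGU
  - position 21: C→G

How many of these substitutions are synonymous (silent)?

Codon 1: AUG (Met) → CUG (Leu) — missense.
Codon 2: AGG (Arg) → ACG (Thr) — missense.
Codon 3: CAU (His) → GAU (Asp) — missense.
Codon 4: AUG (Met) → AAG (Lys) — missense.
Codon 6: AGU (Ser) → UGU (Cys) — missense.
Codon 7: CAC (His) → CAG (Gln) — missense.
Synonymous: 0 of 6.

0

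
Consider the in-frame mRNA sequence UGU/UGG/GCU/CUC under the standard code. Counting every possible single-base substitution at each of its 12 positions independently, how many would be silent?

Codon 1 (UGU, Cys): 1 synonymous substitution.
Codon 2 (UGG, Trp): 0 synonymous substitutions.
Codon 3 (GCU, Ala): 3 synonymous substitutions.
Codon 4 (CUC, Leu): 3 synonymous substitutions.
Total: 1 + 0 + 3 + 3 = 7.

7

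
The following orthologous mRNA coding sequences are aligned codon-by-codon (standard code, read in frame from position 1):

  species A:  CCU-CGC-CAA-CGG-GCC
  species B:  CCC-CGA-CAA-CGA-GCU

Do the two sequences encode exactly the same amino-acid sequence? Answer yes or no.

Codon 1: CCU Pro / CCC Pro — synonymous.
Codon 2: CGC Arg / CGA Arg — synonymous.
Codon 3: CAA Gln / CAA Gln — identical.
Codon 4: CGG Arg / CGA Arg — synonymous.
Codon 5: GCC Ala / GCU Ala — synonymous.
Nonsynonymous differences: 0 → same protein.

yes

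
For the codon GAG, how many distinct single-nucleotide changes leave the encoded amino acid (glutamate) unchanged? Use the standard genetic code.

Position 1: none → 0 synonymous.
Position 2: none → 0 synonymous.
Position 3: GAA → 1 synonymous.
Total: 0 + 0 + 1 = 1.

1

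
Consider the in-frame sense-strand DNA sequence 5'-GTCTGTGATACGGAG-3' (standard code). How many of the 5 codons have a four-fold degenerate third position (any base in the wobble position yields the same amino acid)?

Codon 1 GTC (Val): third position 4-fold.
Codon 2 TGT (Cys): third position 2-fold.
Codon 3 GAT (Asp): third position 2-fold.
Codon 4 ACG (Thr): third position 4-fold.
Codon 5 GAG (Glu): third position 2-fold.
Four-fold degenerate third positions: 2.

2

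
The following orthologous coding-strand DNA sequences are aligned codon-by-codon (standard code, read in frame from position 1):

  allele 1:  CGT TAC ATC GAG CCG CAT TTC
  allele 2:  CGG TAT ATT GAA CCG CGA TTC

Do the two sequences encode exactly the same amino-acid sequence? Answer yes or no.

no

Codon 1: CGT Arg / CGG Arg — synonymous.
Codon 2: TAC Tyr / TAT Tyr — synonymous.
Codon 3: ATC Ile / ATT Ile — synonymous.
Codon 4: GAG Glu / GAA Glu — synonymous.
Codon 5: CCG Pro / CCG Pro — identical.
Codon 6: CAT His / CGA Arg — nonsynonymous.
Codon 7: TTC Phe / TTC Phe — identical.
Nonsynonymous differences: 1 → different protein.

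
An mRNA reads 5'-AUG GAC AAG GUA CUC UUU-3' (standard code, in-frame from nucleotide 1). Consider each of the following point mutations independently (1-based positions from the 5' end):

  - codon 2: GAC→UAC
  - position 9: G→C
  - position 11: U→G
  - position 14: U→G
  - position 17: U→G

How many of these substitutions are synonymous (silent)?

Codon 2: GAC (Asp) → UAC (Tyr) — missense.
Codon 3: AAG (Lys) → AAC (Asn) — missense.
Codon 4: GUA (Val) → GGA (Gly) — missense.
Codon 5: CUC (Leu) → CGC (Arg) — missense.
Codon 6: UUU (Phe) → UGU (Cys) — missense.
Synonymous: 0 of 5.

0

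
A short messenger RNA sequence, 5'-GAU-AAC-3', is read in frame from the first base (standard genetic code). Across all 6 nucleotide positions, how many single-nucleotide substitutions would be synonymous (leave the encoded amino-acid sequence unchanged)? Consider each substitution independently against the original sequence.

Codon 1 (GAU, Asp): 1 synonymous substitution.
Codon 2 (AAC, Asn): 1 synonymous substitution.
Total: 1 + 1 = 2.

2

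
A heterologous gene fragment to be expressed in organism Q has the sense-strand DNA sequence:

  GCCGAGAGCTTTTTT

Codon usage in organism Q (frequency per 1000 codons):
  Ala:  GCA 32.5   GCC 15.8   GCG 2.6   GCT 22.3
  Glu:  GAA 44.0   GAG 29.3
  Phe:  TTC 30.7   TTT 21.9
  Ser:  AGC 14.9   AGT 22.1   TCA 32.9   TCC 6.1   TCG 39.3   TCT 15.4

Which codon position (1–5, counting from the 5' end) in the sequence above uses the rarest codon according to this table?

Codon 1 GCC (Ala): 15.8 per 1000.
Codon 2 GAG (Glu): 29.3 per 1000.
Codon 3 AGC (Ser): 14.9 per 1000.
Codon 4 TTT (Phe): 21.9 per 1000.
Codon 5 TTT (Phe): 21.9 per 1000.
Lowest frequency is 14.9 at codon 3.

3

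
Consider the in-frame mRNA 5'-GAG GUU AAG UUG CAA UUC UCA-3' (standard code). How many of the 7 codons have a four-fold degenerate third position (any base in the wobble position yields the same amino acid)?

Codon 1 GAG (Glu): third position 2-fold.
Codon 2 GUU (Val): third position 4-fold.
Codon 3 AAG (Lys): third position 2-fold.
Codon 4 UUG (Leu): third position 2-fold.
Codon 5 CAA (Gln): third position 2-fold.
Codon 6 UUC (Phe): third position 2-fold.
Codon 7 UCA (Ser): third position 4-fold.
Four-fold degenerate third positions: 2.

2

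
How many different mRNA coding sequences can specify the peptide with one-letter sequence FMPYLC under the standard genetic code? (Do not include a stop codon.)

Phe: 2 codons.
Met: 1 codon.
Pro: 4 codons.
Tyr: 2 codons.
Leu: 6 codons.
Cys: 2 codons.
2 × 1 × 4 × 2 × 6 × 2 = 192.

192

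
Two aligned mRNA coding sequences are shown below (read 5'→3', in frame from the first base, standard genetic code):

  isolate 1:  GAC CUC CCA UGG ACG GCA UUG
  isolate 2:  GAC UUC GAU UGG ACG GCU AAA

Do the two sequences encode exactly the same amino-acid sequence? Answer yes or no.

no

Codon 1: GAC Asp / GAC Asp — identical.
Codon 2: CUC Leu / UUC Phe — nonsynonymous.
Codon 3: CCA Pro / GAU Asp — nonsynonymous.
Codon 4: UGG Trp / UGG Trp — identical.
Codon 5: ACG Thr / ACG Thr — identical.
Codon 6: GCA Ala / GCU Ala — synonymous.
Codon 7: UUG Leu / AAA Lys — nonsynonymous.
Nonsynonymous differences: 3 → different protein.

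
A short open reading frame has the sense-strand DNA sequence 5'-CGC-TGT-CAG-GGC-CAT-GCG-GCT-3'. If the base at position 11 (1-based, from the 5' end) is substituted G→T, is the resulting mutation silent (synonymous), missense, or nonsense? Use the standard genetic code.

Position 11 falls in codon 4: GGC → Gly.
After the substitution the codon is GTC → Val.
Gly ≠ Val, so this is a missense mutation.

missense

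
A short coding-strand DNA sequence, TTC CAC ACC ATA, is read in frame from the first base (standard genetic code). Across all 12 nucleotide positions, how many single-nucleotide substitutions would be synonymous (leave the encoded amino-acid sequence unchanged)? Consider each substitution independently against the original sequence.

7

Codon 1 (TTC, Phe): 1 synonymous substitution.
Codon 2 (CAC, His): 1 synonymous substitution.
Codon 3 (ACC, Thr): 3 synonymous substitutions.
Codon 4 (ATA, Ile): 2 synonymous substitutions.
Total: 1 + 1 + 3 + 2 = 7.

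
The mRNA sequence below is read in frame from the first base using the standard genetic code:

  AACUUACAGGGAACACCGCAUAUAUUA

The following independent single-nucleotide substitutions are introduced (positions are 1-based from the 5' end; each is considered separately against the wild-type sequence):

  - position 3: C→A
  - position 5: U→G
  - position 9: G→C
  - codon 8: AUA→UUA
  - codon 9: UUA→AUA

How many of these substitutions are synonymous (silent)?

Codon 1: AAC (Asn) → AAA (Lys) — missense.
Codon 2: UUA (Leu) → UGA (Stop) — nonsense.
Codon 3: CAG (Gln) → CAC (His) — missense.
Codon 8: AUA (Ile) → UUA (Leu) — missense.
Codon 9: UUA (Leu) → AUA (Ile) — missense.
Synonymous: 0 of 5.

0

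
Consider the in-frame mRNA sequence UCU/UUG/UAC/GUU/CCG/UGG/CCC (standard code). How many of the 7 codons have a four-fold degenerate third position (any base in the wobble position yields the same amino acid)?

Codon 1 UCU (Ser): third position 4-fold.
Codon 2 UUG (Leu): third position 2-fold.
Codon 3 UAC (Tyr): third position 2-fold.
Codon 4 GUU (Val): third position 4-fold.
Codon 5 CCG (Pro): third position 4-fold.
Codon 6 UGG (Trp): third position 1-fold.
Codon 7 CCC (Pro): third position 4-fold.
Four-fold degenerate third positions: 4.

4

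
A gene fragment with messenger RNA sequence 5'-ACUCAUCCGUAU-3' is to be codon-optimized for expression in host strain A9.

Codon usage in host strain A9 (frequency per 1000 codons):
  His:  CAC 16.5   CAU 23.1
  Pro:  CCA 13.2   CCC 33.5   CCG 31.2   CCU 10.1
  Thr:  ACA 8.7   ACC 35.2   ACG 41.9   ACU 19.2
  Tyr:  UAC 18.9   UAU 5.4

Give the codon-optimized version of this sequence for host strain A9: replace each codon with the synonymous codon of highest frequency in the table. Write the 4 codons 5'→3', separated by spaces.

ACG CAU CCC UAC

Codon 1 (Thr): best is ACG at 41.9.
Codon 2 (His): best is CAU at 23.1.
Codon 3 (Pro): best is CCC at 33.5.
Codon 4 (Tyr): best is UAC at 18.9.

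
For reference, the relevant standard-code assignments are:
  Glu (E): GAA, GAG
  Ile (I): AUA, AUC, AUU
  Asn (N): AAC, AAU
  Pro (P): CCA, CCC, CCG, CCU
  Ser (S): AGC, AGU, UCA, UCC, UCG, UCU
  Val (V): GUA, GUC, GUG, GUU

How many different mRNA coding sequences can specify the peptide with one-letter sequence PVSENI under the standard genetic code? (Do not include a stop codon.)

1152

Pro: 4 codons.
Val: 4 codons.
Ser: 6 codons.
Glu: 2 codons.
Asn: 2 codons.
Ile: 3 codons.
4 × 4 × 6 × 2 × 2 × 3 = 1152.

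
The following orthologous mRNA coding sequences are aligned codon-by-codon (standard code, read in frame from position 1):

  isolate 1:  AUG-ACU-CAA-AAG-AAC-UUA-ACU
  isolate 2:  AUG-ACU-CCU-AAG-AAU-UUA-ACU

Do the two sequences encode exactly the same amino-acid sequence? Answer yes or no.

no

Codon 1: AUG Met / AUG Met — identical.
Codon 2: ACU Thr / ACU Thr — identical.
Codon 3: CAA Gln / CCU Pro — nonsynonymous.
Codon 4: AAG Lys / AAG Lys — identical.
Codon 5: AAC Asn / AAU Asn — synonymous.
Codon 6: UUA Leu / UUA Leu — identical.
Codon 7: ACU Thr / ACU Thr — identical.
Nonsynonymous differences: 1 → different protein.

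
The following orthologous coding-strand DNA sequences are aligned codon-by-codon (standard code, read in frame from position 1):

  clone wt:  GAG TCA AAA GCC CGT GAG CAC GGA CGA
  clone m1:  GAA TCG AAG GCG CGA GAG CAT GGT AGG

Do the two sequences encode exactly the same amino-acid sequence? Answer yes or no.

yes

Codon 1: GAG Glu / GAA Glu — synonymous.
Codon 2: TCA Ser / TCG Ser — synonymous.
Codon 3: AAA Lys / AAG Lys — synonymous.
Codon 4: GCC Ala / GCG Ala — synonymous.
Codon 5: CGT Arg / CGA Arg — synonymous.
Codon 6: GAG Glu / GAG Glu — identical.
Codon 7: CAC His / CAT His — synonymous.
Codon 8: GGA Gly / GGT Gly — synonymous.
Codon 9: CGA Arg / AGG Arg — synonymous.
Nonsynonymous differences: 0 → same protein.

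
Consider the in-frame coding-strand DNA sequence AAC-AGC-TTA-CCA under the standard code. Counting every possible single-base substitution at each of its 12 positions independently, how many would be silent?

7

Codon 1 (AAC, Asn): 1 synonymous substitution.
Codon 2 (AGC, Ser): 1 synonymous substitution.
Codon 3 (TTA, Leu): 2 synonymous substitutions.
Codon 4 (CCA, Pro): 3 synonymous substitutions.
Total: 1 + 1 + 2 + 3 = 7.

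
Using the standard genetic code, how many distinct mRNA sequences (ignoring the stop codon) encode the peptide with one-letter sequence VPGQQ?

256

Val: 4 codons.
Pro: 4 codons.
Gly: 4 codons.
Gln: 2 codons.
Gln: 2 codons.
4 × 4 × 4 × 2 × 2 = 256.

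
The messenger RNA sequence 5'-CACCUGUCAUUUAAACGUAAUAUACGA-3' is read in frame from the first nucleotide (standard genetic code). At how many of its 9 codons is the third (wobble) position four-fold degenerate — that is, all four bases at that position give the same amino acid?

Codon 1 CAC (His): third position 2-fold.
Codon 2 CUG (Leu): third position 4-fold.
Codon 3 UCA (Ser): third position 4-fold.
Codon 4 UUU (Phe): third position 2-fold.
Codon 5 AAA (Lys): third position 2-fold.
Codon 6 CGU (Arg): third position 4-fold.
Codon 7 AAU (Asn): third position 2-fold.
Codon 8 AUA (Ile): third position 3-fold.
Codon 9 CGA (Arg): third position 4-fold.
Four-fold degenerate third positions: 4.

4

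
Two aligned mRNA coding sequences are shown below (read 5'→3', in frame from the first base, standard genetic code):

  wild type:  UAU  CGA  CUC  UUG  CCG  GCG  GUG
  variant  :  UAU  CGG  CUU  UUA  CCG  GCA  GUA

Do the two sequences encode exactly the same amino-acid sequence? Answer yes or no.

Codon 1: UAU Tyr / UAU Tyr — identical.
Codon 2: CGA Arg / CGG Arg — synonymous.
Codon 3: CUC Leu / CUU Leu — synonymous.
Codon 4: UUG Leu / UUA Leu — synonymous.
Codon 5: CCG Pro / CCG Pro — identical.
Codon 6: GCG Ala / GCA Ala — synonymous.
Codon 7: GUG Val / GUA Val — synonymous.
Nonsynonymous differences: 0 → same protein.

yes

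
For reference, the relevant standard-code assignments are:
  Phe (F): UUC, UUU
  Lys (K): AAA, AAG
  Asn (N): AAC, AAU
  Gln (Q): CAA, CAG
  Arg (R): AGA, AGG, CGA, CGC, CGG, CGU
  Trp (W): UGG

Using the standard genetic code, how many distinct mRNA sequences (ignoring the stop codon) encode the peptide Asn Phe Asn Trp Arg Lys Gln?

Asn: 2 codons.
Phe: 2 codons.
Asn: 2 codons.
Trp: 1 codon.
Arg: 6 codons.
Lys: 2 codons.
Gln: 2 codons.
2 × 2 × 2 × 1 × 6 × 2 × 2 = 192.

192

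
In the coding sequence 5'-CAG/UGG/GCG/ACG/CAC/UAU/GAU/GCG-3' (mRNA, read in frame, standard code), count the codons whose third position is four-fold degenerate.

Codon 1 CAG (Gln): third position 2-fold.
Codon 2 UGG (Trp): third position 1-fold.
Codon 3 GCG (Ala): third position 4-fold.
Codon 4 ACG (Thr): third position 4-fold.
Codon 5 CAC (His): third position 2-fold.
Codon 6 UAU (Tyr): third position 2-fold.
Codon 7 GAU (Asp): third position 2-fold.
Codon 8 GCG (Ala): third position 4-fold.
Four-fold degenerate third positions: 3.

3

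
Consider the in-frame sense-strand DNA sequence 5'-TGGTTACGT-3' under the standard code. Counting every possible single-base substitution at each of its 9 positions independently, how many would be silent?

Codon 1 (TGG, Trp): 0 synonymous substitutions.
Codon 2 (TTA, Leu): 2 synonymous substitutions.
Codon 3 (CGT, Arg): 3 synonymous substitutions.
Total: 0 + 2 + 3 = 5.

5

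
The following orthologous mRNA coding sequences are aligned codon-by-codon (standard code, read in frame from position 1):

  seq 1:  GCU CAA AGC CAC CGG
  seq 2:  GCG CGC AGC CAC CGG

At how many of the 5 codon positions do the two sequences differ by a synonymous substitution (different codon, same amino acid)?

1

Codon 1: GCU Ala / GCG Ala — synonymous.
Codon 2: CAA Gln / CGC Arg — nonsynonymous.
Codon 3: AGC Ser / AGC Ser — identical.
Codon 4: CAC His / CAC His — identical.
Codon 5: CGG Arg / CGG Arg — identical.
Synonymous differences: 1.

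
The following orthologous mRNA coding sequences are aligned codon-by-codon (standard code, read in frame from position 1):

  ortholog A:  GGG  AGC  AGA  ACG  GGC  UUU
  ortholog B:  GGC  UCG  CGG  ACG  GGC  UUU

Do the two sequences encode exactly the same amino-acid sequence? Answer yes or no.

Codon 1: GGG Gly / GGC Gly — synonymous.
Codon 2: AGC Ser / UCG Ser — synonymous.
Codon 3: AGA Arg / CGG Arg — synonymous.
Codon 4: ACG Thr / ACG Thr — identical.
Codon 5: GGC Gly / GGC Gly — identical.
Codon 6: UUU Phe / UUU Phe — identical.
Nonsynonymous differences: 0 → same protein.

yes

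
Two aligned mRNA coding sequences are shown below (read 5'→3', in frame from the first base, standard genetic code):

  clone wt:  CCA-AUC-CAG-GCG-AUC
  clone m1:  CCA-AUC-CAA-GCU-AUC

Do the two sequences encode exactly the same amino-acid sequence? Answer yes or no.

yes

Codon 1: CCA Pro / CCA Pro — identical.
Codon 2: AUC Ile / AUC Ile — identical.
Codon 3: CAG Gln / CAA Gln — synonymous.
Codon 4: GCG Ala / GCU Ala — synonymous.
Codon 5: AUC Ile / AUC Ile — identical.
Nonsynonymous differences: 0 → same protein.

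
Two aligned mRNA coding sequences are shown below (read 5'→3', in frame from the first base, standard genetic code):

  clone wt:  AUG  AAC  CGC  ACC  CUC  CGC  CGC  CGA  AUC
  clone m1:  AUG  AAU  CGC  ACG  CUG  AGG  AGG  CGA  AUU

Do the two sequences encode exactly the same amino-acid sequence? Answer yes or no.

yes

Codon 1: AUG Met / AUG Met — identical.
Codon 2: AAC Asn / AAU Asn — synonymous.
Codon 3: CGC Arg / CGC Arg — identical.
Codon 4: ACC Thr / ACG Thr — synonymous.
Codon 5: CUC Leu / CUG Leu — synonymous.
Codon 6: CGC Arg / AGG Arg — synonymous.
Codon 7: CGC Arg / AGG Arg — synonymous.
Codon 8: CGA Arg / CGA Arg — identical.
Codon 9: AUC Ile / AUU Ile — synonymous.
Nonsynonymous differences: 0 → same protein.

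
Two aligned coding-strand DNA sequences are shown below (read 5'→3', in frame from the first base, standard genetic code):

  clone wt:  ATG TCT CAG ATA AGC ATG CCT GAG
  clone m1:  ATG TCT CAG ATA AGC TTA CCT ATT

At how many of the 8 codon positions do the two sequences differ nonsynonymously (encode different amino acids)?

Codon 1: ATG Met / ATG Met — identical.
Codon 2: TCT Ser / TCT Ser — identical.
Codon 3: CAG Gln / CAG Gln — identical.
Codon 4: ATA Ile / ATA Ile — identical.
Codon 5: AGC Ser / AGC Ser — identical.
Codon 6: ATG Met / TTA Leu — nonsynonymous.
Codon 7: CCT Pro / CCT Pro — identical.
Codon 8: GAG Glu / ATT Ile — nonsynonymous.
Nonsynonymous differences: 2.

2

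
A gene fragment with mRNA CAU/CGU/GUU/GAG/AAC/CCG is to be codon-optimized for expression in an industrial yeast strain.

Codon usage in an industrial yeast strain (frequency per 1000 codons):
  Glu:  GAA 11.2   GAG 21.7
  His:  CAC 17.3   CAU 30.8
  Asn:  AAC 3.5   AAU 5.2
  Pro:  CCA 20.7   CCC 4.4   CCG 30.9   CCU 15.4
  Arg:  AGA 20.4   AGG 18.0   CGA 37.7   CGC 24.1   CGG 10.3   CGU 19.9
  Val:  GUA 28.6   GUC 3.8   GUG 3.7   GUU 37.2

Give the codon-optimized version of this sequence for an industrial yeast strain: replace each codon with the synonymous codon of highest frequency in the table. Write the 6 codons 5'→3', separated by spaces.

Codon 1 (His): best is CAU at 30.8.
Codon 2 (Arg): best is CGA at 37.7.
Codon 3 (Val): best is GUU at 37.2.
Codon 4 (Glu): best is GAG at 21.7.
Codon 5 (Asn): best is AAU at 5.2.
Codon 6 (Pro): best is CCG at 30.9.

CAU CGA GUU GAG AAU CCG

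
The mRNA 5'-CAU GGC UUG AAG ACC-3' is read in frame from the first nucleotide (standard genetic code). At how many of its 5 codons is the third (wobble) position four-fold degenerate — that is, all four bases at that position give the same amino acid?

2

Codon 1 CAU (His): third position 2-fold.
Codon 2 GGC (Gly): third position 4-fold.
Codon 3 UUG (Leu): third position 2-fold.
Codon 4 AAG (Lys): third position 2-fold.
Codon 5 ACC (Thr): third position 4-fold.
Four-fold degenerate third positions: 2.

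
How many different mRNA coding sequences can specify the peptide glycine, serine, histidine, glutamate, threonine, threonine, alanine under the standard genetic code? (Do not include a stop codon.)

Gly: 4 codons.
Ser: 6 codons.
His: 2 codons.
Glu: 2 codons.
Thr: 4 codons.
Thr: 4 codons.
Ala: 4 codons.
4 × 6 × 2 × 2 × 4 × 4 × 4 = 6144.

6144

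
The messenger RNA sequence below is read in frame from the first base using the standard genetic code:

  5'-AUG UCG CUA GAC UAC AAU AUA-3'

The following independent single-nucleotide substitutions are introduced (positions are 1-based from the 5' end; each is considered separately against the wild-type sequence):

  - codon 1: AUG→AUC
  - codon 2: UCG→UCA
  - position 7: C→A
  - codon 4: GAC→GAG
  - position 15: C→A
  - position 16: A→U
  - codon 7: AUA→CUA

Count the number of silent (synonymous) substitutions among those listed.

Codon 1: AUG (Met) → AUC (Ile) — missense.
Codon 2: UCG (Ser) → UCA (Ser) — synonymous.
Codon 3: CUA (Leu) → AUA (Ile) — missense.
Codon 4: GAC (Asp) → GAG (Glu) — missense.
Codon 5: UAC (Tyr) → UAA (Stop) — nonsense.
Codon 6: AAU (Asn) → UAU (Tyr) — missense.
Codon 7: AUA (Ile) → CUA (Leu) — missense.
Synonymous: 1 of 7.

1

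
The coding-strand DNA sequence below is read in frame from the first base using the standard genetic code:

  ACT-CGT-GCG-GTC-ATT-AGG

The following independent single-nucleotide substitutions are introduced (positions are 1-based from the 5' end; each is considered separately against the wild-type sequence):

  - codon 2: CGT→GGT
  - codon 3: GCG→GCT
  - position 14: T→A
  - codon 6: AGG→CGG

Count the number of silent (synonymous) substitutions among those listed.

Codon 2: CGT (Arg) → GGT (Gly) — missense.
Codon 3: GCG (Ala) → GCT (Ala) — synonymous.
Codon 5: ATT (Ile) → AAT (Asn) — missense.
Codon 6: AGG (Arg) → CGG (Arg) — synonymous.
Synonymous: 2 of 4.

2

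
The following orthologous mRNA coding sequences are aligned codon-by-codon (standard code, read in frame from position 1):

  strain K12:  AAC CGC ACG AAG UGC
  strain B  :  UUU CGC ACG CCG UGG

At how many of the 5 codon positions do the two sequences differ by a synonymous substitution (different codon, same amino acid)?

0

Codon 1: AAC Asn / UUU Phe — nonsynonymous.
Codon 2: CGC Arg / CGC Arg — identical.
Codon 3: ACG Thr / ACG Thr — identical.
Codon 4: AAG Lys / CCG Pro — nonsynonymous.
Codon 5: UGC Cys / UGG Trp — nonsynonymous.
Synonymous differences: 0.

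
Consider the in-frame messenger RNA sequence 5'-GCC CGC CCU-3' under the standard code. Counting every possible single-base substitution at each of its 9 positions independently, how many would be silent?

9

Codon 1 (GCC, Ala): 3 synonymous substitutions.
Codon 2 (CGC, Arg): 3 synonymous substitutions.
Codon 3 (CCU, Pro): 3 synonymous substitutions.
Total: 3 + 3 + 3 = 9.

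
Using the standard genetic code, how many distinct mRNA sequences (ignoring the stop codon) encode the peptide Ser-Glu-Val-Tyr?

Ser: 6 codons.
Glu: 2 codons.
Val: 4 codons.
Tyr: 2 codons.
6 × 2 × 4 × 2 = 96.

96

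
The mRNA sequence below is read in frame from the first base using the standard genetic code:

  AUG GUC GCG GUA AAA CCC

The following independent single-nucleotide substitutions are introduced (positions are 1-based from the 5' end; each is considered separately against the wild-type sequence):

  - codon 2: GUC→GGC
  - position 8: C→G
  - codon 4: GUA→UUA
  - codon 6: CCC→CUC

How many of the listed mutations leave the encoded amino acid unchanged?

Codon 2: GUC (Val) → GGC (Gly) — missense.
Codon 3: GCG (Ala) → GGG (Gly) — missense.
Codon 4: GUA (Val) → UUA (Leu) — missense.
Codon 6: CCC (Pro) → CUC (Leu) — missense.
Synonymous: 0 of 4.

0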